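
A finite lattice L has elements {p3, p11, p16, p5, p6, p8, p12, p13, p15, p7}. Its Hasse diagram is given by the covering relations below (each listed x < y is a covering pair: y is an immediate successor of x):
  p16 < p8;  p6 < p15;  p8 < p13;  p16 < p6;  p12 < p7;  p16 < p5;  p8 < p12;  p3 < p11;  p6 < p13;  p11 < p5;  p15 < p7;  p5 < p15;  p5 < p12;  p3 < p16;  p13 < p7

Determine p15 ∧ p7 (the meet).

Common lower bounds of {p15, p7}: p11, p15, p16, p3, p5, p6.
The greatest among these is p15.

p15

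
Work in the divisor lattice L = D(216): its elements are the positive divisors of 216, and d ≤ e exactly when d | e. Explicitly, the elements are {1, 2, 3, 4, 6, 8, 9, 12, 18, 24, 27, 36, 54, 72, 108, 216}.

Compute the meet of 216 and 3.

Common lower bounds of {216, 3}: 1, 3.
The greatest among these is 3.

3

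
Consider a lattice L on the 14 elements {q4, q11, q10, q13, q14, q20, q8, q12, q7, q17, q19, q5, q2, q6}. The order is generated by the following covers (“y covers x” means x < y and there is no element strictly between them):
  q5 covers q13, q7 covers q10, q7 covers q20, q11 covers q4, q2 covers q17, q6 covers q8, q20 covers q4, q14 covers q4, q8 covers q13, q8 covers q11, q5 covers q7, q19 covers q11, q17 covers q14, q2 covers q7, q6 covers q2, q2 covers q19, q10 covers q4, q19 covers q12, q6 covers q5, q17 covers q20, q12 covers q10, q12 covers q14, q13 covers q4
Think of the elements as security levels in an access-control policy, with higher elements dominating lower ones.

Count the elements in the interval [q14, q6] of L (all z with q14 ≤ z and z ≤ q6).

6

The interval [q14, q6] = {q12, q14, q17, q19, q2, q6}, which has 6 elements.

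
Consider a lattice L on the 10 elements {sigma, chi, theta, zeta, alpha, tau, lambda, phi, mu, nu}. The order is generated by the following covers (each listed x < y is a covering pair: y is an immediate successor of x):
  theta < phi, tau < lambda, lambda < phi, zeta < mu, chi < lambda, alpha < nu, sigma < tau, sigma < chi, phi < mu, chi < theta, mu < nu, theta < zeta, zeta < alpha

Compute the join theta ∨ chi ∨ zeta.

zeta

Common upper bounds of {theta, chi, zeta}: alpha, mu, nu, zeta.
The least among these is zeta.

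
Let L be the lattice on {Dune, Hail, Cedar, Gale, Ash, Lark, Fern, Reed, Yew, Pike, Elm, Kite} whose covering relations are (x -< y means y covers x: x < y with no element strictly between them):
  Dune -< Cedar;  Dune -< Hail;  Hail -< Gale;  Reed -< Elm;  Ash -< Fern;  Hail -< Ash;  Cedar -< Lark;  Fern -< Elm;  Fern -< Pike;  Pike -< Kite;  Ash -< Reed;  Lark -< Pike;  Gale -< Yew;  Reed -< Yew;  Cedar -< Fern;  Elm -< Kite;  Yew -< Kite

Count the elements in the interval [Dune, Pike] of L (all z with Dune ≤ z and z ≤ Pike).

7

The interval [Dune, Pike] = {Ash, Cedar, Dune, Fern, Hail, Lark, Pike}, which has 7 elements.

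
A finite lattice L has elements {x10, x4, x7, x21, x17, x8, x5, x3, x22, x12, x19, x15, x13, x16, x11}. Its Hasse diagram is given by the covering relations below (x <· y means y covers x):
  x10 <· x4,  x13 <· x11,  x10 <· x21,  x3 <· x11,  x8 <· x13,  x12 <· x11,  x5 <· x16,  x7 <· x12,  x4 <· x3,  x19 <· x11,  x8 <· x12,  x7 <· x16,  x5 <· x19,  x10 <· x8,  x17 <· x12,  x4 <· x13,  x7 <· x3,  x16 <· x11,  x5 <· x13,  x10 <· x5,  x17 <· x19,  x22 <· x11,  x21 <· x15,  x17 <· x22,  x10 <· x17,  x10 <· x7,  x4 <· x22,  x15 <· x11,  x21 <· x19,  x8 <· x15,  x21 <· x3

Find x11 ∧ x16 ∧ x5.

x5

Common lower bounds of {x11, x16, x5}: x10, x5.
The greatest among these is x5.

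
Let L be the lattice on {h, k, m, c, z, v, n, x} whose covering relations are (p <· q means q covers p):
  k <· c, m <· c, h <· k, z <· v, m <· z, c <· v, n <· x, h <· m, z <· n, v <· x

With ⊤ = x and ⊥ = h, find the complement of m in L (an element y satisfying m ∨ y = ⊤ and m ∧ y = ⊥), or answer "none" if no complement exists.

For every candidate y, either m ∨ y ≠ x or m ∧ y ≠ h; no complement exists.

none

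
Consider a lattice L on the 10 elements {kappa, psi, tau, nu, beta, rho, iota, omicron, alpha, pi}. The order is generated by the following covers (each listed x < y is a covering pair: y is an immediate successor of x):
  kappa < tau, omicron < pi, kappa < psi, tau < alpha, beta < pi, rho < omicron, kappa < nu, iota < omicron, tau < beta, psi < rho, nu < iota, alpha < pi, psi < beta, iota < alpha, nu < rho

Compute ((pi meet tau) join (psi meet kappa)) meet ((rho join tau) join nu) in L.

pi ∧ tau = tau
psi ∧ kappa = kappa
tau ∨ kappa = tau
rho ∨ tau = pi
pi ∨ nu = pi
tau ∧ pi = tau

tau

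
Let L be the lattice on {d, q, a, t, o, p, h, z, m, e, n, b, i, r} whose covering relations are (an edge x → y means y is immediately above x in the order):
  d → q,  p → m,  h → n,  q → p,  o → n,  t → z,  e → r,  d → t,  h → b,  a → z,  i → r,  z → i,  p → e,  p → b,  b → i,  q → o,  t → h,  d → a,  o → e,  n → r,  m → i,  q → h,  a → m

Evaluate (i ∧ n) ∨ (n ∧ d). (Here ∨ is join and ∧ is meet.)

i ∧ n = h
n ∧ d = d
h ∨ d = h

h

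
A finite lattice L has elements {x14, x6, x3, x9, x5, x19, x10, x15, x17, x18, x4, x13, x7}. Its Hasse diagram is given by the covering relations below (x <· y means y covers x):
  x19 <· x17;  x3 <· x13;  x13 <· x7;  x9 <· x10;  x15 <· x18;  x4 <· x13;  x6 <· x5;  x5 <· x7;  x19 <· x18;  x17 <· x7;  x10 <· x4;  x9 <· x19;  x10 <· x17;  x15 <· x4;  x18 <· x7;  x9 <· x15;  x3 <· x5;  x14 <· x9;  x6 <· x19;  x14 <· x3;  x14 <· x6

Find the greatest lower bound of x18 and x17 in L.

x19

Common lower bounds of {x18, x17}: x14, x19, x6, x9.
The greatest among these is x19.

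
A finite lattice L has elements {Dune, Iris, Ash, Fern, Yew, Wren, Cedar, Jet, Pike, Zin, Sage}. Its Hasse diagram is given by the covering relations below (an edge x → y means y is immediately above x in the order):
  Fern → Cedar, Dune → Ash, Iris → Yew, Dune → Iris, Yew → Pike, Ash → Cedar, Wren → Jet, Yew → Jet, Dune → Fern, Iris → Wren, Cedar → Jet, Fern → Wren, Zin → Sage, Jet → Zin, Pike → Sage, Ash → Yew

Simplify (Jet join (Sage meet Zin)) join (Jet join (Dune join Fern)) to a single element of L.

Zin

Sage ∧ Zin = Zin
Jet ∨ Zin = Zin
Dune ∨ Fern = Fern
Jet ∨ Fern = Jet
Zin ∨ Jet = Zin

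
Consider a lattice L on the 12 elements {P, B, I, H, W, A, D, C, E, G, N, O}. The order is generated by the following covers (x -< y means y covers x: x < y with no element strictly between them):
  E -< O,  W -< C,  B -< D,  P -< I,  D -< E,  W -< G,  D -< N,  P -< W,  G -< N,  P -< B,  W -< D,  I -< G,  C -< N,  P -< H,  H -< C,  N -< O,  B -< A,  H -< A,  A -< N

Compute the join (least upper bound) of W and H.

Common upper bounds of {W, H}: C, N, O.
The least among these is C.

C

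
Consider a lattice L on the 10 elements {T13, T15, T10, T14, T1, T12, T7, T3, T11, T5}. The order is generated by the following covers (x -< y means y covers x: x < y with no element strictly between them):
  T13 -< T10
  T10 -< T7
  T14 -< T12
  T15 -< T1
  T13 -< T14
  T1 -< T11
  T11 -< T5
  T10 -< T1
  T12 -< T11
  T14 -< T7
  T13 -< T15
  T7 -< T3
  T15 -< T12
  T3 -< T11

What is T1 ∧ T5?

Common lower bounds of {T1, T5}: T1, T10, T13, T15.
The greatest among these is T1.

T1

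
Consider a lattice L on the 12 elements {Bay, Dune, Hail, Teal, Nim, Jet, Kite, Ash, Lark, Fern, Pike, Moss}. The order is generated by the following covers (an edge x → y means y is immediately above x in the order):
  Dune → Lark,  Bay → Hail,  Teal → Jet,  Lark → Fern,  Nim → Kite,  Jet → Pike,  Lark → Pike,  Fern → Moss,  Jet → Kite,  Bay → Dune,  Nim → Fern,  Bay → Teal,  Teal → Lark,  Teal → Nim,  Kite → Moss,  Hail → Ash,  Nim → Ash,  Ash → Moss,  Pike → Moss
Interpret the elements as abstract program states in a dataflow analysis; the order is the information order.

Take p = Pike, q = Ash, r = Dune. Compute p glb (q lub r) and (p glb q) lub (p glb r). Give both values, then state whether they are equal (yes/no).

q lub r = Moss, so p glb (q lub r) = Pike glb Moss = Pike.
p glb q = Teal and p glb r = Dune, so (p glb q) lub (p glb r) = Teal lub Dune = Lark.
Equal: no.

Pike; Lark; no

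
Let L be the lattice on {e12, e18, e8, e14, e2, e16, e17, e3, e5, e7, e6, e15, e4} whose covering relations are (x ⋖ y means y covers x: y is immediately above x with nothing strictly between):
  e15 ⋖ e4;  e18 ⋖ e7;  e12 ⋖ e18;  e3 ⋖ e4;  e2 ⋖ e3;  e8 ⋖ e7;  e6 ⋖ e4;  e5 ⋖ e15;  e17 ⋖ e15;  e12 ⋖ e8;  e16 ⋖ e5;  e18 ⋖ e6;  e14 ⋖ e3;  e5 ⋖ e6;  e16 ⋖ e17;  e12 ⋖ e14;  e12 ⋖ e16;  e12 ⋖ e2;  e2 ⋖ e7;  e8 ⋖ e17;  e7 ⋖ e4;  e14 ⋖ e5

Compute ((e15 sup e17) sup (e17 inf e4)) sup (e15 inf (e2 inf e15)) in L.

e15

e15 ∨ e17 = e15
e17 ∧ e4 = e17
e15 ∨ e17 = e15
e2 ∧ e15 = e12
e15 ∧ e12 = e12
e15 ∨ e12 = e15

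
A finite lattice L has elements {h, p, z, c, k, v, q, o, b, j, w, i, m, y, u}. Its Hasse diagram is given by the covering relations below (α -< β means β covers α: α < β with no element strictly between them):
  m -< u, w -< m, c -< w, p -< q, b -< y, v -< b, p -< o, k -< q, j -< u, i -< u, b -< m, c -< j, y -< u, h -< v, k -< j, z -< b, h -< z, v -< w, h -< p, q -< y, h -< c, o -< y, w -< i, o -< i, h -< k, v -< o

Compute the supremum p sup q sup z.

Common upper bounds of {p, q, z}: u, y.
The least among these is y.

y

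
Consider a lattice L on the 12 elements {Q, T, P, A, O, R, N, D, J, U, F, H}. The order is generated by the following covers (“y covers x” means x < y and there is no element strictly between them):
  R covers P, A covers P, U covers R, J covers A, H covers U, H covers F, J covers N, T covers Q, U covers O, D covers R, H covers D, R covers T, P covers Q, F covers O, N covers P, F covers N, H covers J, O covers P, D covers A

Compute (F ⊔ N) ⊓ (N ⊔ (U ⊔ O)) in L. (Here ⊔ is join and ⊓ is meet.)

F

F ∨ N = F
U ∨ O = U
N ∨ U = H
F ∧ H = F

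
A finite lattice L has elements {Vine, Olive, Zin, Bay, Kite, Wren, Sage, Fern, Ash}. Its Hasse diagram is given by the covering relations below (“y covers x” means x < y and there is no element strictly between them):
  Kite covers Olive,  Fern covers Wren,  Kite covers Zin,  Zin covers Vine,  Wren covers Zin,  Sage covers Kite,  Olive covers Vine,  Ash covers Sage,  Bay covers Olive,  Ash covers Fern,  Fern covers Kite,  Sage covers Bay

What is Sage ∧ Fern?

Kite

Common lower bounds of {Sage, Fern}: Kite, Olive, Vine, Zin.
The greatest among these is Kite.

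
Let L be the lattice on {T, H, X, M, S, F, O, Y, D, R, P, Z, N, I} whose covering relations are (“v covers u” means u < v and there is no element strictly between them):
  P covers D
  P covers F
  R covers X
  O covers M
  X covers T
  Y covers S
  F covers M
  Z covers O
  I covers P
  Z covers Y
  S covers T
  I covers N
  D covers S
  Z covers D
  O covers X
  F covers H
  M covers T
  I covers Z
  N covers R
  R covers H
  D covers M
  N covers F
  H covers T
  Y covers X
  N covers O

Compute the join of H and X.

Common upper bounds of {H, X}: I, N, R.
The least among these is R.

R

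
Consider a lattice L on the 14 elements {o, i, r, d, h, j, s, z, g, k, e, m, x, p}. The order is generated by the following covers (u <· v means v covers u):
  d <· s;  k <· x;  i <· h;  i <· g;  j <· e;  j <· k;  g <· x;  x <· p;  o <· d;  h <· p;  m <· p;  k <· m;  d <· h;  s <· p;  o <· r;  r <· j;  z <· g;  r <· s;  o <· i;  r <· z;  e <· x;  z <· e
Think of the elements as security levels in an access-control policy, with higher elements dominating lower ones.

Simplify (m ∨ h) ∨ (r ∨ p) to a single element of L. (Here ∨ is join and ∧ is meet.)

p

m ∨ h = p
r ∨ p = p
p ∨ p = p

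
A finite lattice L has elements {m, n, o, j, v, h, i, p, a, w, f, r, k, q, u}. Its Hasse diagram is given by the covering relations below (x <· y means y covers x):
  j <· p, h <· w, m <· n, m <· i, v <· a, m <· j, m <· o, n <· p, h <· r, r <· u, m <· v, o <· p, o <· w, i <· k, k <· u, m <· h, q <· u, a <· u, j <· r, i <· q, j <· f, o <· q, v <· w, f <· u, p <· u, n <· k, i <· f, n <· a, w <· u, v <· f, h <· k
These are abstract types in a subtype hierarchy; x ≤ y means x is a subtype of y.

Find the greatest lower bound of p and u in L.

p

Common lower bounds of {p, u}: j, m, n, o, p.
The greatest among these is p.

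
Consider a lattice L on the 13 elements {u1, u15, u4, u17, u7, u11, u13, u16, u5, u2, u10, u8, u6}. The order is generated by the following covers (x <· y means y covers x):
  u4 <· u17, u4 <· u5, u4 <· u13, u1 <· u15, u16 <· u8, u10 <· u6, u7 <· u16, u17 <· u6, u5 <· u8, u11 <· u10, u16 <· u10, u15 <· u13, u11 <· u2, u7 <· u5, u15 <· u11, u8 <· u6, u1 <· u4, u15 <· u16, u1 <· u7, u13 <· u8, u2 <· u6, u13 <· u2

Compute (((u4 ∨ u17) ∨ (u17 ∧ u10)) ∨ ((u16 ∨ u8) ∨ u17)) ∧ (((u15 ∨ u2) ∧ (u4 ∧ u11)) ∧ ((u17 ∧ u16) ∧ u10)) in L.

u4 ∨ u17 = u17
u17 ∧ u10 = u1
u17 ∨ u1 = u17
u16 ∨ u8 = u8
u8 ∨ u17 = u6
u17 ∨ u6 = u6
u15 ∨ u2 = u2
u4 ∧ u11 = u1
u2 ∧ u1 = u1
u17 ∧ u16 = u1
u1 ∧ u10 = u1
u1 ∧ u1 = u1
u6 ∧ u1 = u1

u1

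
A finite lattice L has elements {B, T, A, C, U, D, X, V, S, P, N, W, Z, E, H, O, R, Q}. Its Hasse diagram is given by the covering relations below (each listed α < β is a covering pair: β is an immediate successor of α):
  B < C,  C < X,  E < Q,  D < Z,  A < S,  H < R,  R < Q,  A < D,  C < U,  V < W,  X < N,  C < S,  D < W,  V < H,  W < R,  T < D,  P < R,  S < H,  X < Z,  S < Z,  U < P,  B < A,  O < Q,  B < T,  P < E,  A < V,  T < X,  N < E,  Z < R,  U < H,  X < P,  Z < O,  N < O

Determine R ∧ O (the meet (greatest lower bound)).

Common lower bounds of {R, O}: A, B, C, D, S, T, X, Z.
The greatest among these is Z.

Z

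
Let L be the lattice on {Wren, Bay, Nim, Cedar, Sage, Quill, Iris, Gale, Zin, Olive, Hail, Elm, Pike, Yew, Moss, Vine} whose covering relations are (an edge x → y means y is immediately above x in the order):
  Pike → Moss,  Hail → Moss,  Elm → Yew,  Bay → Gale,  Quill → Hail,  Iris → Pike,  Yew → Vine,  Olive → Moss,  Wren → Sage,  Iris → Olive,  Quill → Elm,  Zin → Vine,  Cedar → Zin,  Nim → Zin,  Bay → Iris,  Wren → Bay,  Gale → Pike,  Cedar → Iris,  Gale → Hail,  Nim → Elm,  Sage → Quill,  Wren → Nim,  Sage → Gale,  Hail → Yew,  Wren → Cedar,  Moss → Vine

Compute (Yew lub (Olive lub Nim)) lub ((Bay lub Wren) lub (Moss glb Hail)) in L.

Vine

Olive ∨ Nim = Vine
Yew ∨ Vine = Vine
Bay ∨ Wren = Bay
Moss ∧ Hail = Hail
Bay ∨ Hail = Hail
Vine ∨ Hail = Vine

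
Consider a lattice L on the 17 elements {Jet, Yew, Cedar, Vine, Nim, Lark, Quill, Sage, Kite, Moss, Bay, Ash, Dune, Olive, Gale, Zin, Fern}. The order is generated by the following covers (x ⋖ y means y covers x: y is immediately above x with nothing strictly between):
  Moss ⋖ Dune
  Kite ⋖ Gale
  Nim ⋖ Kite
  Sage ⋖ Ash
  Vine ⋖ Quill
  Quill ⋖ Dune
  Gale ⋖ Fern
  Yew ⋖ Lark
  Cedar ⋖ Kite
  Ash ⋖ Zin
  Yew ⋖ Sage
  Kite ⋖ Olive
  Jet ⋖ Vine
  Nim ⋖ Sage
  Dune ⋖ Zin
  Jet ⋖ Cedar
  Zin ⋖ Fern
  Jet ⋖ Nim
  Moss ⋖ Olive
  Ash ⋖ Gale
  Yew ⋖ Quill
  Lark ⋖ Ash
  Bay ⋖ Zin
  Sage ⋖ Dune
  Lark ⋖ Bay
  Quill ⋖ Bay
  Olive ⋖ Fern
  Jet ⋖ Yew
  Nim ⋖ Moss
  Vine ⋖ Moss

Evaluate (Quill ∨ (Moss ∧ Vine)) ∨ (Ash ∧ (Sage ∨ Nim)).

Moss ∧ Vine = Vine
Quill ∨ Vine = Quill
Sage ∨ Nim = Sage
Ash ∧ Sage = Sage
Quill ∨ Sage = Dune

Dune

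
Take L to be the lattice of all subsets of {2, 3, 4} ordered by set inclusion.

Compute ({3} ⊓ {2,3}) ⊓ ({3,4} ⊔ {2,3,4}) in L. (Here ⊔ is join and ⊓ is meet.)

{3} ∧ {2,3} = {3}
{3,4} ∨ {2,3,4} = {2,3,4}
{3} ∧ {2,3,4} = {3}

{3}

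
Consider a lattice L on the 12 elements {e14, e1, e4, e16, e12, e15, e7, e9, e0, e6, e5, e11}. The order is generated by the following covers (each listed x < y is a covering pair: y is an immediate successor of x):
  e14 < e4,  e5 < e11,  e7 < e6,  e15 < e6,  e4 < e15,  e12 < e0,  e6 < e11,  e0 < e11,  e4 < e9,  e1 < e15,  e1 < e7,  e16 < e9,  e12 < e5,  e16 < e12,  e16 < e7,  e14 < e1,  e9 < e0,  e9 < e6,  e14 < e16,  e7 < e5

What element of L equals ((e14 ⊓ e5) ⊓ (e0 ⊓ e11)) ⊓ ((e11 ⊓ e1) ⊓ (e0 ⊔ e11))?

e14

e14 ∧ e5 = e14
e0 ∧ e11 = e0
e14 ∧ e0 = e14
e11 ∧ e1 = e1
e0 ∨ e11 = e11
e1 ∧ e11 = e1
e14 ∧ e1 = e14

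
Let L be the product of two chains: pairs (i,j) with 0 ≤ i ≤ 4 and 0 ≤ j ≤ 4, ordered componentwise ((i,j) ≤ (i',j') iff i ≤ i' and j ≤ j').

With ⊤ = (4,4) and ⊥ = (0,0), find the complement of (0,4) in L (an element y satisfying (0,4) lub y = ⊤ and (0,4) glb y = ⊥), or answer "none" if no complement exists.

(4,0)

Need y with (0,4) ∨ y = (4,4) and (0,4) ∧ y = (0,0).
Checking each element gives: (4,0).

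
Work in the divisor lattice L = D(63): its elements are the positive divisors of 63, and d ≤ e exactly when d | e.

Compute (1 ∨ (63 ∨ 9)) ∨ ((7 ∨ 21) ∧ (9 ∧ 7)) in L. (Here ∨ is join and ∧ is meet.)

63

63 ∨ 9 = 63
1 ∨ 63 = 63
7 ∨ 21 = 21
9 ∧ 7 = 1
21 ∧ 1 = 1
63 ∨ 1 = 63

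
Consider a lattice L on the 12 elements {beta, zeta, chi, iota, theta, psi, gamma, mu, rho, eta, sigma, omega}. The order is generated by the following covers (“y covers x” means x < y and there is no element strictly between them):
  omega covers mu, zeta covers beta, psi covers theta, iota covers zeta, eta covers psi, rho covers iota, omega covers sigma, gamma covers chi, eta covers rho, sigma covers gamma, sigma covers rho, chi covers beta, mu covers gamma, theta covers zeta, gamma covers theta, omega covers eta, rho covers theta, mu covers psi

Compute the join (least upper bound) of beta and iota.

Common upper bounds of {beta, iota}: eta, iota, omega, rho, sigma.
The least among these is iota.

iota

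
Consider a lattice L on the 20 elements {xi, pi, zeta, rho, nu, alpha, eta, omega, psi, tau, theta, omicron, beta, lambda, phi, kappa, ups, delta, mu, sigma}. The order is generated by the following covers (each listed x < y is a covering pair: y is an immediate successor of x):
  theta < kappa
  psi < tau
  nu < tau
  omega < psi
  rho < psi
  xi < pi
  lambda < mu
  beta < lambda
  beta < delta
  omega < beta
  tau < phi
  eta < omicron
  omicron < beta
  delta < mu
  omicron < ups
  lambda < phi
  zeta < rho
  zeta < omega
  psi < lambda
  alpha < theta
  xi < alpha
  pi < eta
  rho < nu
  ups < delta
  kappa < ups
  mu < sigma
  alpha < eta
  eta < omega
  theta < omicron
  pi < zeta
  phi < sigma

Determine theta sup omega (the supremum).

Common upper bounds of {theta, omega}: beta, delta, lambda, mu, phi, sigma.
The least among these is beta.

beta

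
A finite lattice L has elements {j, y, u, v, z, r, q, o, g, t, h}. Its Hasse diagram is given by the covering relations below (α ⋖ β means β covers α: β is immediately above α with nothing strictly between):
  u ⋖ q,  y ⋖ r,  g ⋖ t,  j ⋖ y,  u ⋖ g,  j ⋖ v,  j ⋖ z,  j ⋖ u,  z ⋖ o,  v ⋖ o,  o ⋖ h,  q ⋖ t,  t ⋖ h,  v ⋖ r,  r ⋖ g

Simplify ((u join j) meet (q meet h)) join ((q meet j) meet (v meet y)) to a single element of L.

u ∨ j = u
q ∧ h = q
u ∧ q = u
q ∧ j = j
v ∧ y = j
j ∧ j = j
u ∨ j = u

u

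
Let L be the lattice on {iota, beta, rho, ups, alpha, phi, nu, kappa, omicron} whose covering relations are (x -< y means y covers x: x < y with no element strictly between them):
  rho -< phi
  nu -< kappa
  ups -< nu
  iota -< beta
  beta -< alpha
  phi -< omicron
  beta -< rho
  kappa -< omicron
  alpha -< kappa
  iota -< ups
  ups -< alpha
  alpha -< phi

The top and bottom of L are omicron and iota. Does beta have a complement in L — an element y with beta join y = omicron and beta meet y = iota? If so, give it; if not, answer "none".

For every candidate y, either beta ∨ y ≠ omicron or beta ∧ y ≠ iota; no complement exists.

none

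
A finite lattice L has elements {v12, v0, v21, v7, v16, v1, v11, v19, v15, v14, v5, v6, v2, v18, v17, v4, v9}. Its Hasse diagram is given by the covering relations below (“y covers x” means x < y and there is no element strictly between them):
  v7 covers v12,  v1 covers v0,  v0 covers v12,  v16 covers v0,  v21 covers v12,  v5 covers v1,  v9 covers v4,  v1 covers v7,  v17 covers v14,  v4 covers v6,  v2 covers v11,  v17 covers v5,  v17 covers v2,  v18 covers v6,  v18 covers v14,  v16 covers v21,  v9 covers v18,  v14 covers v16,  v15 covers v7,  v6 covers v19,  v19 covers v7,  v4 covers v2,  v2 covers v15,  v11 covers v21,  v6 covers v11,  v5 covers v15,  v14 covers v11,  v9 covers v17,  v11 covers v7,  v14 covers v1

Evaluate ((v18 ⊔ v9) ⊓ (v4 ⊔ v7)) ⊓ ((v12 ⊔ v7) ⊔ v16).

v11

v18 ∨ v9 = v9
v4 ∨ v7 = v4
v9 ∧ v4 = v4
v12 ∨ v7 = v7
v7 ∨ v16 = v14
v4 ∧ v14 = v11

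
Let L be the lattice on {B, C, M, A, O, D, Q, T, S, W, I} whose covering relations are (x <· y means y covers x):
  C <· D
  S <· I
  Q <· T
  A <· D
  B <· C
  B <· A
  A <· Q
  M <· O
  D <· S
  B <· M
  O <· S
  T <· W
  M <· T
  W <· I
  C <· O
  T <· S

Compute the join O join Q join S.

S

Common upper bounds of {O, Q, S}: I, S.
The least among these is S.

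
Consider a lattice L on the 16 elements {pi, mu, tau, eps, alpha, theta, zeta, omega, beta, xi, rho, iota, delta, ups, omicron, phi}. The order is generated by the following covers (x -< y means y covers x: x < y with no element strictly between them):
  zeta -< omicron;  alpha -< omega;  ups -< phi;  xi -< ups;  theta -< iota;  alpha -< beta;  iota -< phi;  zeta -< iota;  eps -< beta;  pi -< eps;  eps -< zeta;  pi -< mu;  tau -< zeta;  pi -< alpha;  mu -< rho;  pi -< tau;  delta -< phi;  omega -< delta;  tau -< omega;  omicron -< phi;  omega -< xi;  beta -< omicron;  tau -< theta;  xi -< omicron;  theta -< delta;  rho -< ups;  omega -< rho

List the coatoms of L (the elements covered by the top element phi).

delta, iota, omicron, ups

The coatoms are exactly the elements covered by phi: delta, iota, omicron, ups.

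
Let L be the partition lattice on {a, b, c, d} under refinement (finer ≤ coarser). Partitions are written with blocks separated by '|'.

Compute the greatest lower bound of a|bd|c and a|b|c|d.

a|b|c|d

The meet (common refinement) of a|bd|c and a|b|c|d intersects blocks pairwise, giving a|b|c|d.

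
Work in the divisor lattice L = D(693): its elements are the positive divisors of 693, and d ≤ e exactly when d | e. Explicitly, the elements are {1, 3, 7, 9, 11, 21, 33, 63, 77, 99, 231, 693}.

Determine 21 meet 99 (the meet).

In the divisibility order, the meet is the greatest common divisor: gcd(21, 99) = 3.

3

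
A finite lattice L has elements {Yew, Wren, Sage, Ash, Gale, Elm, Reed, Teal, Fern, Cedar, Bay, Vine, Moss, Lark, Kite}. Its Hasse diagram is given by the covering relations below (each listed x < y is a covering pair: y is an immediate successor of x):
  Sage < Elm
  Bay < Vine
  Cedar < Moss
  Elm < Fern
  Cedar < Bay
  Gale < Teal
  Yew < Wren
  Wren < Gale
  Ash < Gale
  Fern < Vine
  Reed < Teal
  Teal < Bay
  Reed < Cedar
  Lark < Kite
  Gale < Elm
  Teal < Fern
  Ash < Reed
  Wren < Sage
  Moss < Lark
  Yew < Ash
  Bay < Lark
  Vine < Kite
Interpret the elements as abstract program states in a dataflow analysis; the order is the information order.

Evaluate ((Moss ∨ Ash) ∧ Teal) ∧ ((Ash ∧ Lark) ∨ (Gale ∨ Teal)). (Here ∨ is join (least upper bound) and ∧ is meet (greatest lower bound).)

Reed

Moss ∨ Ash = Moss
Moss ∧ Teal = Reed
Ash ∧ Lark = Ash
Gale ∨ Teal = Teal
Ash ∨ Teal = Teal
Reed ∧ Teal = Reed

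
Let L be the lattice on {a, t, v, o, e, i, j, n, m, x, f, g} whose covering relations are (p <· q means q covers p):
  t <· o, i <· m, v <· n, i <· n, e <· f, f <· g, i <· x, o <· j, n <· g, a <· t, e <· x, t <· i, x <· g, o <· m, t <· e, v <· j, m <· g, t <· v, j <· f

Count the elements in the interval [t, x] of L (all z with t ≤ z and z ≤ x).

The interval [t, x] = {e, i, t, x}, which has 4 elements.

4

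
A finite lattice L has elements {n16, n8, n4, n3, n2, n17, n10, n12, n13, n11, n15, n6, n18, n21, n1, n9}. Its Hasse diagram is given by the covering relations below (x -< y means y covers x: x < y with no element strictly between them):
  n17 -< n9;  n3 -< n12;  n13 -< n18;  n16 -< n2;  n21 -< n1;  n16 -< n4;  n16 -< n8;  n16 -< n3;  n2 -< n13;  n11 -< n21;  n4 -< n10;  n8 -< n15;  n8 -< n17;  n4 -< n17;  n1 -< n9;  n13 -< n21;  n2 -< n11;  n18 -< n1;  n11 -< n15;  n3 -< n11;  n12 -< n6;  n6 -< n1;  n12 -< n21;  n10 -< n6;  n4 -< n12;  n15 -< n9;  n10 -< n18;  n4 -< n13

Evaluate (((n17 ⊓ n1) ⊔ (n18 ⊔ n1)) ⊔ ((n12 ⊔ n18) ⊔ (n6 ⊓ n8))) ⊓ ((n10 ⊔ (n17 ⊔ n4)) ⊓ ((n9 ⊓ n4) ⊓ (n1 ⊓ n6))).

n4

n17 ∧ n1 = n4
n18 ∨ n1 = n1
n4 ∨ n1 = n1
n12 ∨ n18 = n1
n6 ∧ n8 = n16
n1 ∨ n16 = n1
n1 ∨ n1 = n1
n17 ∨ n4 = n17
n10 ∨ n17 = n9
n9 ∧ n4 = n4
n1 ∧ n6 = n6
n4 ∧ n6 = n4
n9 ∧ n4 = n4
n1 ∧ n4 = n4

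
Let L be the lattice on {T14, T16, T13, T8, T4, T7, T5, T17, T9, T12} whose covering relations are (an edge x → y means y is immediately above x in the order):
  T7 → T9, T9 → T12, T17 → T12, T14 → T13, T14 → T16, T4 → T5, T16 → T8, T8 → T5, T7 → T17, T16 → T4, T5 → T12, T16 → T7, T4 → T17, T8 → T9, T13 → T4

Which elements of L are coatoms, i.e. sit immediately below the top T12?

T17, T5, T9

The coatoms are exactly the elements covered by T12: T17, T5, T9.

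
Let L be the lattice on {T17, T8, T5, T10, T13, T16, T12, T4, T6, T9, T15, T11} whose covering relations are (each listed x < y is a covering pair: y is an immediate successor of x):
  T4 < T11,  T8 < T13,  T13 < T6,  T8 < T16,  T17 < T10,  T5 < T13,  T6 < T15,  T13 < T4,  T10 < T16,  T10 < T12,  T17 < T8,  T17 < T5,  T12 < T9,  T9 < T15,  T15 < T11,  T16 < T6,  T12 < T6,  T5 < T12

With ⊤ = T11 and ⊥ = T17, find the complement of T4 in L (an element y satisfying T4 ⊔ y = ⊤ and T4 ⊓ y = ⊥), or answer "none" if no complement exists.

T10

Need y with T4 ∨ y = T11 and T4 ∧ y = T17.
Checking each element gives: T10.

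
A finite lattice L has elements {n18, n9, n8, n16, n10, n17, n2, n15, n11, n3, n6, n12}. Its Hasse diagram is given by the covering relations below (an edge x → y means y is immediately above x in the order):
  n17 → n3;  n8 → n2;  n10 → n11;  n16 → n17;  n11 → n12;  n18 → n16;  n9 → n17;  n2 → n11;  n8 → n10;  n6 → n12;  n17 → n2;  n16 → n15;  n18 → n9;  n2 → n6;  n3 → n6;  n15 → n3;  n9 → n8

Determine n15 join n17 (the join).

n3

Common upper bounds of {n15, n17}: n12, n3, n6.
The least among these is n3.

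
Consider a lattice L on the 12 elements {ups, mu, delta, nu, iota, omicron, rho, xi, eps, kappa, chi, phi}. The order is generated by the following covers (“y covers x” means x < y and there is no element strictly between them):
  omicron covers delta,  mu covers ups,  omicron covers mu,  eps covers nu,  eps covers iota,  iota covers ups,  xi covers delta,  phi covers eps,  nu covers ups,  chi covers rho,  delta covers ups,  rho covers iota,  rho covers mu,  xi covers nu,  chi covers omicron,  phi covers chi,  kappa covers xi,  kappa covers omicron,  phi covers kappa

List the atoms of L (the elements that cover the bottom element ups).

The atoms are exactly the elements that cover ups: delta, iota, mu, nu.

delta, iota, mu, nu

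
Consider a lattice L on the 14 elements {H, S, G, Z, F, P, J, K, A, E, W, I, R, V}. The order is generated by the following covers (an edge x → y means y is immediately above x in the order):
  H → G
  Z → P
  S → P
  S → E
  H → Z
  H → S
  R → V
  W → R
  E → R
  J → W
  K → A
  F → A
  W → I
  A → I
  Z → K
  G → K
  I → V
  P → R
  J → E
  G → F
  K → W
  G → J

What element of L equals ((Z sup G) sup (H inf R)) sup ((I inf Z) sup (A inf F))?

A

Z ∨ G = K
H ∧ R = H
K ∨ H = K
I ∧ Z = Z
A ∧ F = F
Z ∨ F = A
K ∨ A = A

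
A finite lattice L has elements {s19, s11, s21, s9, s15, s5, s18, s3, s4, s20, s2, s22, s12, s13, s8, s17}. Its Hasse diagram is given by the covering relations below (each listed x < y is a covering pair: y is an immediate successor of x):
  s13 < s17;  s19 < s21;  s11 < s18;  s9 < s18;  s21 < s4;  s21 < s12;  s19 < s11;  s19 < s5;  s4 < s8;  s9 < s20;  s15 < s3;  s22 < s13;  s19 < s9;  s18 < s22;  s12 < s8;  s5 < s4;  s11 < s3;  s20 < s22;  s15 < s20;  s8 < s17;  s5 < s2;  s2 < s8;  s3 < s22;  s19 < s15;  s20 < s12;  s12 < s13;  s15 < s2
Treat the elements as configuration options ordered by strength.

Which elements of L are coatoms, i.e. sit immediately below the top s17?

The coatoms are exactly the elements covered by s17: s13, s8.

s13, s8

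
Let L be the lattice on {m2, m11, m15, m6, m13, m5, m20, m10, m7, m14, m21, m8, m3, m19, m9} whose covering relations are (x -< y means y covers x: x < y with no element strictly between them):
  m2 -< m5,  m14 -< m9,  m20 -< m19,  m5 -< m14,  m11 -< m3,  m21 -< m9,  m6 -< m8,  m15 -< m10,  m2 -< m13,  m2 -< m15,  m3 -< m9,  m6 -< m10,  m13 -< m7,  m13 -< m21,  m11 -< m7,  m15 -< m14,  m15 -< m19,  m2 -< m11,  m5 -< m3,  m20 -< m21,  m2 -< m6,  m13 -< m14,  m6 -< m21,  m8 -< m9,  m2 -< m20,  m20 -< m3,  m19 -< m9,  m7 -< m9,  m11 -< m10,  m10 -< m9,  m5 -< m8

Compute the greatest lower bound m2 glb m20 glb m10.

Common lower bounds of {m2, m20, m10}: m2.
The greatest among these is m2.

m2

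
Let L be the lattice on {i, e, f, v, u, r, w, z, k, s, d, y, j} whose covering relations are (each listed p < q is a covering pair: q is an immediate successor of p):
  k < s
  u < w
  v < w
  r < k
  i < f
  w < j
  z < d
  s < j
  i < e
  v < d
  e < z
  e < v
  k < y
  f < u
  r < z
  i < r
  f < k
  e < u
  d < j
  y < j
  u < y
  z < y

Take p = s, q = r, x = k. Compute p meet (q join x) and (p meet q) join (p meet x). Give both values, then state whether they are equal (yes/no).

k; k; yes

q join x = k, so p meet (q join x) = s meet k = k.
p meet q = r and p meet x = k, so (p meet q) join (p meet x) = r join k = k.
Equal: yes.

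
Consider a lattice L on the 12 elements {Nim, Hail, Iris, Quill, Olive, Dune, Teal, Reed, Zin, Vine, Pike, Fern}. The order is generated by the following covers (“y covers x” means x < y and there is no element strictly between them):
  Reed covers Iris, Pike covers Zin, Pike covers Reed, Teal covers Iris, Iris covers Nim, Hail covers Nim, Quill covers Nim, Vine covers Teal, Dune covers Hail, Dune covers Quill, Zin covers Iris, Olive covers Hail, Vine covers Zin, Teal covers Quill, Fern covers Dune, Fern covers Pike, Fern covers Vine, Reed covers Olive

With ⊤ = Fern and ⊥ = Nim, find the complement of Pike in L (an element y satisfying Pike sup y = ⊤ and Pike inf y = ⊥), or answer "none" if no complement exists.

Quill

Need y with Pike ∨ y = Fern and Pike ∧ y = Nim.
Checking each element gives: Quill.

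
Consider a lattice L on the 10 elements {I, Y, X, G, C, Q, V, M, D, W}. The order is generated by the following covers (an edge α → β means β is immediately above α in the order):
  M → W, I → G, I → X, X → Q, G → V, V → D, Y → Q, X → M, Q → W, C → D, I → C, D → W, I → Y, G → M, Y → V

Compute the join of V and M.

Common upper bounds of {V, M}: W.
The least among these is W.

W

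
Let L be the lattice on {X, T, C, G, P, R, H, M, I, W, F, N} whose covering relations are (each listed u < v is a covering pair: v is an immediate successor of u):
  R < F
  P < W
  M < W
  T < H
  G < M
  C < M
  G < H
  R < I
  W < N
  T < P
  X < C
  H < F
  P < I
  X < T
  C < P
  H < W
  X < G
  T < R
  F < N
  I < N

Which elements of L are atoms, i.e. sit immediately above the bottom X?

The atoms are exactly the elements that cover X: C, G, T.

C, G, T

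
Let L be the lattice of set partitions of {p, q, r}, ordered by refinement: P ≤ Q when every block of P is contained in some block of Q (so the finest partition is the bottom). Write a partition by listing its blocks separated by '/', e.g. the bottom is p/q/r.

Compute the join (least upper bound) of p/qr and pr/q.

The join of p/qr and pr/q merges any blocks that overlap across the partitions, giving pqr.

pqr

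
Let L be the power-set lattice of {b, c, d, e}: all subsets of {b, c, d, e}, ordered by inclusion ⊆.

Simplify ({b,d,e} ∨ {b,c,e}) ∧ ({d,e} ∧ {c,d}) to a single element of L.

{d}

{b,d,e} ∨ {b,c,e} = {b,c,d,e}
{d,e} ∧ {c,d} = {d}
{b,c,d,e} ∧ {d} = {d}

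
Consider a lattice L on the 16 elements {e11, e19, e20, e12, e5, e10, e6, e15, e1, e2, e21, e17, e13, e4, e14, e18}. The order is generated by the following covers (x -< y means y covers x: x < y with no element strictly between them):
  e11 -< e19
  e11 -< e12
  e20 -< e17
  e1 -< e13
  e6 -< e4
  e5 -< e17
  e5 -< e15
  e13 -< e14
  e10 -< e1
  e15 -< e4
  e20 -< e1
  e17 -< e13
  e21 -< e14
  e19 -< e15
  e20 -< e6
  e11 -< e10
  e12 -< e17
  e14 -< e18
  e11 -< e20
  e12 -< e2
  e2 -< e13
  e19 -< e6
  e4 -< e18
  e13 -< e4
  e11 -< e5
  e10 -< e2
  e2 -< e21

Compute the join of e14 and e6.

e18

Common upper bounds of {e14, e6}: e18.
The least among these is e18.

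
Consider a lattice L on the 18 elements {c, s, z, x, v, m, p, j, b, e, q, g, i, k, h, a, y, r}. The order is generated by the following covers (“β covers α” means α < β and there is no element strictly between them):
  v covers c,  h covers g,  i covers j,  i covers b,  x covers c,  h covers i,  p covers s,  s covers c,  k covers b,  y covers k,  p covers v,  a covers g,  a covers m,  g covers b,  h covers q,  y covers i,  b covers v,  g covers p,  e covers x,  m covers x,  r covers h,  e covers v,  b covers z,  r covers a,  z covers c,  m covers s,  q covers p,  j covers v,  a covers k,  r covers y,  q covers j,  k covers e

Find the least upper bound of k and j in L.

y

Common upper bounds of {k, j}: r, y.
The least among these is y.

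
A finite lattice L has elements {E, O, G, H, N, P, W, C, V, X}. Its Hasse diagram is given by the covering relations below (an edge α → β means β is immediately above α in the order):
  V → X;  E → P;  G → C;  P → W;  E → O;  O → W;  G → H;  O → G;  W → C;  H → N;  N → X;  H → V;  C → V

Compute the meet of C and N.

G

Common lower bounds of {C, N}: E, G, O.
The greatest among these is G.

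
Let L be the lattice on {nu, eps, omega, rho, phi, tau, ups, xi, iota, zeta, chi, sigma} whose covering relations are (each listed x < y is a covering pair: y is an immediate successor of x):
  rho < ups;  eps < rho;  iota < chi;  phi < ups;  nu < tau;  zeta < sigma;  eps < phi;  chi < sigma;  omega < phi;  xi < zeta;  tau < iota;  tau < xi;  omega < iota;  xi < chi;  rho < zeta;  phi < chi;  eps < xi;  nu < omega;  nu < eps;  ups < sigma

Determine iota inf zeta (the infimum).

tau

Common lower bounds of {iota, zeta}: nu, tau.
The greatest among these is tau.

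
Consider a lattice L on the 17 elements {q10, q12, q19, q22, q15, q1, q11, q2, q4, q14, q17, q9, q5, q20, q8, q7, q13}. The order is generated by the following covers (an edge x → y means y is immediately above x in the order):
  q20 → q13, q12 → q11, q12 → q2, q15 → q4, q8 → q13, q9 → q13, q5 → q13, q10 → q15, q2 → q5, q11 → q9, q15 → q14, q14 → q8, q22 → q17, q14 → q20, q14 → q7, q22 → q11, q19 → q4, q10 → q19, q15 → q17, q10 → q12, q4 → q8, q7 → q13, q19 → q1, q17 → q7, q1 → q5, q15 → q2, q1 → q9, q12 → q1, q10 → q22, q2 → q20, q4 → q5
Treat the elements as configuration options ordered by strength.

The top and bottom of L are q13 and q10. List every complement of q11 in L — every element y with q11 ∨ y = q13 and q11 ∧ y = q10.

q14, q15, q4, q8

Need y with q11 ∨ y = q13 and q11 ∧ y = q10.
Checking each element gives: q14, q15, q4, q8.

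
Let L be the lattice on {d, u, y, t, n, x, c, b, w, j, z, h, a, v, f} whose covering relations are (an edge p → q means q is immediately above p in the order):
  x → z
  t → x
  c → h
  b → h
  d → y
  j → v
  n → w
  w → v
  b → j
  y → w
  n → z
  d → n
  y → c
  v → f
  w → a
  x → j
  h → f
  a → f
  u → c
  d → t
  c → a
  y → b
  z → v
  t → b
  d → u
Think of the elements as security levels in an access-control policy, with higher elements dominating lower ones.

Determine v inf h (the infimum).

b

Common lower bounds of {v, h}: b, d, t, y.
The greatest among these is b.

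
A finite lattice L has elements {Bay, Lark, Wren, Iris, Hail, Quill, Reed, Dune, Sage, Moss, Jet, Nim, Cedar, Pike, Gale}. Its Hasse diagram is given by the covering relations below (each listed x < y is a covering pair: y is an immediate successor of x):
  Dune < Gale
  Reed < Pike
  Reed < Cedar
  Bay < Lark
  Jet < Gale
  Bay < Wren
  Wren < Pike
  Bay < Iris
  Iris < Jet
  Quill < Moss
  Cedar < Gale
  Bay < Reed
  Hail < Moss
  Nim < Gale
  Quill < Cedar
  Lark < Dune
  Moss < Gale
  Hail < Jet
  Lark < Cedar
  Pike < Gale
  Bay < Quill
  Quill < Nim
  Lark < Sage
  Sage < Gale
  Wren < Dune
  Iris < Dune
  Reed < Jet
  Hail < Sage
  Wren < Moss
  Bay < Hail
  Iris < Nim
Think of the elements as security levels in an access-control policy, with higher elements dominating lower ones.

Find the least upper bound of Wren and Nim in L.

Common upper bounds of {Wren, Nim}: Gale.
The least among these is Gale.

Gale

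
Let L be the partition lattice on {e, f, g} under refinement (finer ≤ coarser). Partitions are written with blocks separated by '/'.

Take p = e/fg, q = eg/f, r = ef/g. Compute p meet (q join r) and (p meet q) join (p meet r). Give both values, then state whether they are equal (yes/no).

e/fg; e/f/g; no

q join r = efg, so p meet (q join r) = e/fg meet efg = e/fg.
p meet q = e/f/g and p meet r = e/f/g, so (p meet q) join (p meet r) = e/f/g join e/f/g = e/f/g.
Equal: no.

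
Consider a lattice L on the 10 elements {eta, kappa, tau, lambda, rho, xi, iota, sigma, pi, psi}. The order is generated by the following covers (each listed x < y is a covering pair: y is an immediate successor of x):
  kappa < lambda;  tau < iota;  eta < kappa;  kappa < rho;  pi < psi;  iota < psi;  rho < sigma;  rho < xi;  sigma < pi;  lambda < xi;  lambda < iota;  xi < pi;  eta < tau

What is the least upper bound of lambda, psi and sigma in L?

Common upper bounds of {lambda, psi, sigma}: psi.
The least among these is psi.

psi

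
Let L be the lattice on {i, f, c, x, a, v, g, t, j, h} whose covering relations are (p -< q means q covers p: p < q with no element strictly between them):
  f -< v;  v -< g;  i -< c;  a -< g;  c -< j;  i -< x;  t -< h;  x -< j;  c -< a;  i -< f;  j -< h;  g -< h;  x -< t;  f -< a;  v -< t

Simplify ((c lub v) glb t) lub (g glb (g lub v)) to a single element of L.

g

c ∨ v = g
g ∧ t = v
g ∨ v = g
g ∧ g = g
v ∨ g = g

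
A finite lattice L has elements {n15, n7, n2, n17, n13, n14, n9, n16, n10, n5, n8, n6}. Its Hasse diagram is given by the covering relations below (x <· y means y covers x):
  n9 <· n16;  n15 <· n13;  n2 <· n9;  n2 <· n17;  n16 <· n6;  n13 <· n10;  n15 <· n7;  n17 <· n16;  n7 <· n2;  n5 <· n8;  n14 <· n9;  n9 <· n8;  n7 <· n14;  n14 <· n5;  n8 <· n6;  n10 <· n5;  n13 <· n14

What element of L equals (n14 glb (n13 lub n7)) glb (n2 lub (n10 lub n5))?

n14

n13 ∨ n7 = n14
n14 ∧ n14 = n14
n10 ∨ n5 = n5
n2 ∨ n5 = n8
n14 ∧ n8 = n14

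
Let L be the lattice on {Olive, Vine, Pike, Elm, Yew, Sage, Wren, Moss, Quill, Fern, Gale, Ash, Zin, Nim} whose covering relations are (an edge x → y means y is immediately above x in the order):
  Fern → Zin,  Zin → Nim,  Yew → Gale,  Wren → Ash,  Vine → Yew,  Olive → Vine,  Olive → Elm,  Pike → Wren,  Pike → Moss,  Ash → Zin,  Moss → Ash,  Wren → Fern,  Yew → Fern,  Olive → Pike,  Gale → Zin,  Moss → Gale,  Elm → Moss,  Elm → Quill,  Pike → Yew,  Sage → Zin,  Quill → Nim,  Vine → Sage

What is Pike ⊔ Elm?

Common upper bounds of {Pike, Elm}: Ash, Gale, Moss, Nim, Zin.
The least among these is Moss.

Moss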